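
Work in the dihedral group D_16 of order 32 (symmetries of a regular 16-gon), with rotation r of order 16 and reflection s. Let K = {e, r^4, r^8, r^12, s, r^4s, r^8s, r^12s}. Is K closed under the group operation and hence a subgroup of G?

|K| = 8 divides |G| = 32, consistent with Lagrange.
K contains the identity, every element's inverse is in K, and K is closed under ·: it is a subgroup.

Yes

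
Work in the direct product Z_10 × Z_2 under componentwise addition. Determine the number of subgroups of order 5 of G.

|G| = 20 and 5 | 20, so subgroups of order 5 are possible by Lagrange.
The subgroups of order 5 are: {(0,0), (2,0), (4,0), (6,0), (8,0)}.
So G has 1 subgroup of order 5.

1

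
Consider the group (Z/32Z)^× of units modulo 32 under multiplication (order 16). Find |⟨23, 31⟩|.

8

|⟨23⟩| = 4 and |⟨31⟩| = 2, so |H| is a multiple of lcm(4, 2) = 4 and divides |G| = 16.
Closing under the operation: H = {1, 7, 9, 15, 17, 23, 25, 31}, so |H| = 8.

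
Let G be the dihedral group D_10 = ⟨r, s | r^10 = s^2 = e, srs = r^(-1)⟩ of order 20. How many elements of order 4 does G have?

No element of G has order 4 (even though 4 | 20).

0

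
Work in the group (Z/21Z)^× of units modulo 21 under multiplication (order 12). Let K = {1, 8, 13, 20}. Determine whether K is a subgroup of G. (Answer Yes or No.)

Yes

|K| = 4 divides |G| = 12, consistent with Lagrange.
K contains the identity, every element's inverse is in K, and K is closed under ·: it is a subgroup.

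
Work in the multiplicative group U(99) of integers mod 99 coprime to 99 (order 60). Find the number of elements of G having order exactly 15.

The elements of order 15 are: 4, 16, 25, 31, 49, 58, 70, 97.
That's 8.

8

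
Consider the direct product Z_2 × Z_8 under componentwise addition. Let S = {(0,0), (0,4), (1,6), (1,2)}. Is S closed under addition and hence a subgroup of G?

|S| = 4 divides |G| = 16, consistent with Lagrange.
S contains the identity, every element's inverse is in S, and S is closed under +: it is a subgroup.
In fact S = ⟨(1,6)⟩.

Yes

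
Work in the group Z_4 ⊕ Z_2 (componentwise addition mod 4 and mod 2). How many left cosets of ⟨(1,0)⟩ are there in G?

|⟨(1,0)⟩| = 4 and |G| = 8.
By Lagrange, [G : H] = |G|/|H| = 8/4 = 2.

2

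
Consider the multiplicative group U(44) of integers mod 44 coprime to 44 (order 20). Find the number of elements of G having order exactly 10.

Enumerating element orders in G gives 12 elements of order 10.

12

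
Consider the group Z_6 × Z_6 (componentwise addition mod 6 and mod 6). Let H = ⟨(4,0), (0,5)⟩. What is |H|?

18

|⟨(4,0)⟩| = 3 and |⟨(0,5)⟩| = 6, so |H| is a multiple of lcm(3, 6) = 6 and divides |G| = 36.
Closing under the operation: H = {(0,0), (0,1), (0,2), (0,3), (0,4), (0,5), (2,0), (2,1), (2,2), (2,3), (2,4), (2,5), (4,0), (4,1), (4,2), (4,3), (4,4), (4,5)}, so |H| = 18.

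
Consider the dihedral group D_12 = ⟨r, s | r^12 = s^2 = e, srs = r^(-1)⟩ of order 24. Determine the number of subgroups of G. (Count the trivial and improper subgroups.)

|G| = 24, so by Lagrange every subgroup order divides 24. Divisors: 1, 2, 3, 4, 6, 8, 12, 24.
Subgroups by order — order 1: 1; order 2: 13; order 3: 1; order 4: 7; order 6: 5; order 8: 3; order 12: 3; order 24: 1.
Total: 1 + 13 + 1 + 7 + 5 + 3 + 3 + 1 = 34.

34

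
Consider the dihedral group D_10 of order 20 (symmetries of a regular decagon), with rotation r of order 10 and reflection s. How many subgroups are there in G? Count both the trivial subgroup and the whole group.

|G| = 20, so by Lagrange every subgroup order divides 20. Divisors: 1, 2, 4, 5, 10, 20.
Subgroups by order — order 1: 1; order 2: 11; order 4: 5; order 5: 1; order 10: 3; order 20: 1.
Total: 1 + 11 + 5 + 1 + 3 + 1 = 22.

22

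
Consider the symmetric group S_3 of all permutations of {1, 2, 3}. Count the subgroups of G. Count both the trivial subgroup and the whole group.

|G| = 6, so by Lagrange every subgroup order divides 6. Divisors: 1, 2, 3, 6.
Subgroups by order — order 1: 1; order 2: 3; order 3: 1; order 6: 1.
Total: 1 + 3 + 1 + 1 = 6.

6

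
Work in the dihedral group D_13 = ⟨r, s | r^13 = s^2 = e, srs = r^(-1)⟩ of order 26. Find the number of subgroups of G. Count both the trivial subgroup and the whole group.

16

|G| = 26, so by Lagrange every subgroup order divides 26. Divisors: 1, 2, 13, 26.
Subgroups by order — order 1: 1; order 2: 13; order 13: 1; order 26: 1.
Total: 1 + 13 + 1 + 1 = 16.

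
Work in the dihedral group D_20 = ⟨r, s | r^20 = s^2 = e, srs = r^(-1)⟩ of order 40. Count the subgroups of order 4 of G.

|G| = 40 and 4 | 40, so subgroups of order 4 are possible by Lagrange.
The subgroups of order 4 are: {e, r^10, s, r^10s}; {e, r^10, rs, r^11s}; {e, r^10, r^2s, r^12s}; {e, r^10, r^3s, r^13s}; … (11 in all).
So G has 11 subgroups of order 4.

11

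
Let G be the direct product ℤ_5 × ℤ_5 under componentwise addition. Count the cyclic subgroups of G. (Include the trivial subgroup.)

Group the elements of G by the cyclic subgroup they generate; each cyclic subgroup of order d accounts for φ(d) elements.
Cyclic subgroups by order — order 1: 1; order 5: 6.
Total: 7.

7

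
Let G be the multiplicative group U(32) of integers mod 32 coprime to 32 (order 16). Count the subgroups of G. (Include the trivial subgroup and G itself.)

11

|G| = 16, so by Lagrange every subgroup order divides 16. Divisors: 1, 2, 4, 8, 16.
Subgroups by order — order 1: 1; order 2: 3; order 4: 3; order 8: 3; order 16: 1.
Total: 1 + 3 + 3 + 3 + 1 = 11.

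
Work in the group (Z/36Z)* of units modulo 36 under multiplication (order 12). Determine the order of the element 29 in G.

6

Compute successive powers of 29 mod 36: 29, 13, 17, 25, 5, 1; 29^6 ≡ 1 (mod 36).
So |⟨29⟩| = 6.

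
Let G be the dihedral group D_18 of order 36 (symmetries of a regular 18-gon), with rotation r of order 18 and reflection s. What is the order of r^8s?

2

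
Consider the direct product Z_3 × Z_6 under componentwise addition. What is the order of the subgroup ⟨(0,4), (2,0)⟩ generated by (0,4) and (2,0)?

9

|⟨(0,4)⟩| = 3 and |⟨(2,0)⟩| = 3, so |H| is a multiple of lcm(3, 3) = 3 and divides |G| = 18.
Closing under the operation: H = {(0,0), (0,2), (0,4), (1,0), (1,2), (1,4), (2,0), (2,2), (2,4)}, so |H| = 9.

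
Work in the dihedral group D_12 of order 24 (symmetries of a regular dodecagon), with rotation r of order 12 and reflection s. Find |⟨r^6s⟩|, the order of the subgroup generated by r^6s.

2

Computing powers of r^6s: the smallest k with (r^6s)^k = e is k = 2.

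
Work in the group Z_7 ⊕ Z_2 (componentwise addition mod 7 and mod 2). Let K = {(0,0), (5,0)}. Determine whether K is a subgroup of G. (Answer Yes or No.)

(5,0) ∈ K but its inverse (2,0) ∉ K, so K is not a subgroup.

No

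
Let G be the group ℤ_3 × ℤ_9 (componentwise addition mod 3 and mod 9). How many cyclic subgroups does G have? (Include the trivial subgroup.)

8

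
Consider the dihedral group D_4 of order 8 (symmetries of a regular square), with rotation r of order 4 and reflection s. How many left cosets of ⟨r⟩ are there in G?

2

|⟨r⟩| = 4 and |G| = 8.
By Lagrange, [G : H] = |G|/|H| = 8/4 = 2.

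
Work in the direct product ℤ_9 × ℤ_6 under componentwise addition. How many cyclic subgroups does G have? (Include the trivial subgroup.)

16

A cyclic subgroup of order d is generated by each of its φ(d) elements of order d, so the cyclic subgroups of order d number (#elements of order d)/φ(d).
Cyclic subgroups by order — order 1: 1; order 2: 1; order 3: 4; order 6: 4; order 9: 3; order 18: 3.
Total: 16.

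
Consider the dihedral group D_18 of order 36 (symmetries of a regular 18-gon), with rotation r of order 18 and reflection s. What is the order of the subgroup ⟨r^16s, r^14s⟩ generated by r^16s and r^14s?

18

|⟨r^16s⟩| = 2 and |⟨r^14s⟩| = 2, so |H| is a multiple of lcm(2, 2) = 2 and divides |G| = 36.
Closing under the operation: H = {e, r^2, r^4, r^6, r^8, r^10, r^12, r^14, r^16, s, r^2s, r^4s, r^6s, r^8s, r^10s, r^12s, r^14s, r^16s}, so |H| = 18.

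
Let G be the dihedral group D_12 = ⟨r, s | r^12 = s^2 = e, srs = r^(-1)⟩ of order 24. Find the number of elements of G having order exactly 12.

4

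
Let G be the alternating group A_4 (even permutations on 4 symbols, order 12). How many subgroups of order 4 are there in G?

1

|G| = 12 and 4 | 12, so subgroups of order 4 are possible by Lagrange.
The subgroups of order 4 are: {e, (1 2)(3 4), (1 3)(2 4), (1 4)(2 3)}.
So G has 1 subgroup of order 4.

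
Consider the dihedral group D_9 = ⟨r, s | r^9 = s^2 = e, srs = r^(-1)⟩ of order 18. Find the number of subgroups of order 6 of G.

|G| = 18 and 6 | 18, so subgroups of order 6 are possible by Lagrange.
The subgroups of order 6 are: {e, r^3, r^6, r^2s, r^5s, r^8s}; {e, r^3, r^6, s, r^3s, r^6s}; {e, r^3, r^6, rs, r^4s, r^7s}.
So G has 3 subgroups of order 6.

3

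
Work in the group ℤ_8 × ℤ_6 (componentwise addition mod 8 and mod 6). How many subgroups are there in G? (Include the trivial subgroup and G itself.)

|G| = 48, so by Lagrange every subgroup order divides 48. Divisors: 1, 2, 3, 4, 6, 8, 12, 16, 24, 48.
Subgroups by order — order 1: 1; order 2: 3; order 3: 1; order 4: 3; order 6: 3; order 8: 3; order 12: 3; order 16: 1; order 24: 3; order 48: 1.
Total: 1 + 3 + 1 + 3 + 3 + 3 + 3 + 1 + 3 + 1 = 22.

22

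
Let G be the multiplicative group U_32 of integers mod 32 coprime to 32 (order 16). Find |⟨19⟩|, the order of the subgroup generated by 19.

8

Compute successive powers of 19 mod 32: 19, 9, 11, 17, 3, 25, 27, 1; 19^8 ≡ 1 (mod 32).
So |⟨19⟩| = 8.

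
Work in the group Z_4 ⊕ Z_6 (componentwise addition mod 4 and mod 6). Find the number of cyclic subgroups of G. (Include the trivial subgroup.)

A cyclic subgroup of order d is generated by each of its φ(d) elements of order d, so the cyclic subgroups of order d number (#elements of order d)/φ(d).
Cyclic subgroups by order — order 1: 1; order 2: 3; order 3: 1; order 4: 2; order 6: 3; order 12: 2.
Total: 12.

12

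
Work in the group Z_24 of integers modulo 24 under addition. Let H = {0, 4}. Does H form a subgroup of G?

No

4 ∈ H but its inverse 20 ∉ H, so H is not a subgroup.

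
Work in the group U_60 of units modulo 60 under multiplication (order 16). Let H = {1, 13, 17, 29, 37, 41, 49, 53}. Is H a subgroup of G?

Yes

|H| = 8 divides |G| = 16, consistent with Lagrange.
H contains the identity, every element's inverse is in H, and H is closed under ·: it is a subgroup.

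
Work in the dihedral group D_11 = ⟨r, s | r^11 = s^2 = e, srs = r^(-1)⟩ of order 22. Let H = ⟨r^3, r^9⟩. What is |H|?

|⟨r^3⟩| = 11 and |⟨r^9⟩| = 11, so |H| is a multiple of lcm(11, 11) = 11 and divides |G| = 22.
Closing under the operation: H = {e, r, r^2, r^3, r^4, r^5, r^6, r^7, r^8, r^9, r^10}, so |H| = 11.

11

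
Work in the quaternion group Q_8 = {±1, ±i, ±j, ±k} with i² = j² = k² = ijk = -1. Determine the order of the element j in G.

4

Computing powers of j: the smallest k with (j)^k = e is k = 4.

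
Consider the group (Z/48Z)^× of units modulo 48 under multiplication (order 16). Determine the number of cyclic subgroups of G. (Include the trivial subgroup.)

12

Each element a generates a cyclic subgroup ⟨a⟩; distinct elements may generate the same one (a cyclic group of order d has φ(d) generators).
Cyclic subgroups by order — order 1: 1; order 2: 7; order 4: 4.
Total: 12.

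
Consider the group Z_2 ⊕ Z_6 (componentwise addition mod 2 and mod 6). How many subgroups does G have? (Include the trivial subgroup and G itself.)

|G| = 12, so by Lagrange every subgroup order divides 12. Divisors: 1, 2, 3, 4, 6, 12.
Subgroups by order — order 1: 1; order 2: 3; order 3: 1; order 4: 1; order 6: 3; order 12: 1.
Total: 1 + 3 + 1 + 1 + 3 + 1 = 10.

10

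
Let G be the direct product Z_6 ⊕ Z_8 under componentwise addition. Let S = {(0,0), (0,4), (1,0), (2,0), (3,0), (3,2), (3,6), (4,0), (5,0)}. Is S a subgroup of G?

No

|S| = 9 does not divide |G| = 48, so by Lagrange S is not a subgroup.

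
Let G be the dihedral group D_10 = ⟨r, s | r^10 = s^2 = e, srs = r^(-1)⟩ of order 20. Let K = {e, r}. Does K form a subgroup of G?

No

r ∈ K but its inverse r^9 ∉ K, so K is not a subgroup.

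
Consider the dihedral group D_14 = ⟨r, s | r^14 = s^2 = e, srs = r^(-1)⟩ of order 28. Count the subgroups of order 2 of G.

15

|G| = 28 and 2 | 28, so subgroups of order 2 are possible by Lagrange.
The subgroups of order 2 are: {e, r^10s}; {e, r^11s}; {e, r^12s}; {e, r^13s}; … (15 in all).
So G has 15 subgroups of order 2.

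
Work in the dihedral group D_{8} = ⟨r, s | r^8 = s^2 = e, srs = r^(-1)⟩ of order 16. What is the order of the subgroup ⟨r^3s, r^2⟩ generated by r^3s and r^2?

8

|⟨r^3s⟩| = 2 and |⟨r^2⟩| = 4, so |H| is a multiple of lcm(2, 4) = 4 and divides |G| = 16.
Closing under the operation: H = {e, r^2, r^4, r^6, rs, r^3s, r^5s, r^7s}, so |H| = 8.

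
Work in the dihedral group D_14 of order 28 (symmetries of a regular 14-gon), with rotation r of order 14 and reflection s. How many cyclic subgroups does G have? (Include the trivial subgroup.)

18

Group the elements of G by the cyclic subgroup they generate; each cyclic subgroup of order d accounts for φ(d) elements.
Cyclic subgroups by order — order 1: 1; order 2: 15; order 7: 1; order 14: 1.
Total: 18.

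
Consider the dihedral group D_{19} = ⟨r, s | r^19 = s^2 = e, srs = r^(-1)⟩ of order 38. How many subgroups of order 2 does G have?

19

|G| = 38 and 2 | 38, so subgroups of order 2 are possible by Lagrange.
The subgroups of order 2 are: {e, r^10s}; {e, r^11s}; {e, r^12s}; {e, r^13s}; … (19 in all).
So G has 19 subgroups of order 2.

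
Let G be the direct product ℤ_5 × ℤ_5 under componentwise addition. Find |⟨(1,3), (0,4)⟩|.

25

|⟨(1,3)⟩| = 5 and |⟨(0,4)⟩| = 5, so |H| is a multiple of lcm(5, 5) = 5 and divides |G| = 25.
Closing {(1,3), (0,4)} under the group operation gives all of G, so |H| = 25.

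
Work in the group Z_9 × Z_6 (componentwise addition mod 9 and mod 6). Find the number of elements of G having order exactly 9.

18

An element (a,b) has order lcm(ord(a), ord(b)); count pairs with lcm equal to 9.
Enumerating gives 18 such elements.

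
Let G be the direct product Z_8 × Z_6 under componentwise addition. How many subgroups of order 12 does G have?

|G| = 48 and 12 | 48, so subgroups of order 12 are possible by Lagrange.
The subgroups of order 12 are: {(0,0), (0,1), (0,2), (0,3), (0,4), (0,5), (4,0), (4,1), (4,2), (4,3), (4,4), (4,5)}; {(0,0), (0,2), (0,4), (2,0), (2,2), (2,4), (4,0), (4,2), (4,4), (6,0), (6,2), (6,4)}; {(0,0), (0,2), (0,4), (2,1), (2,3), (2,5), (4,0), (4,2), (4,4), (6,1), (6,3), (6,5)}.
So G has 3 subgroups of order 12.

3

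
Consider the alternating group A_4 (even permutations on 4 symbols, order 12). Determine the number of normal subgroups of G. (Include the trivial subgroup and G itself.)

3

G has 10 subgroups. Checking conjugation-invariance by order — order 1: 1/1 normal; order 2: 0/3 normal; order 3: 0/4 normal; order 4: 1/1 normal; order 12: 1/1 normal.
Total normal subgroups: 3.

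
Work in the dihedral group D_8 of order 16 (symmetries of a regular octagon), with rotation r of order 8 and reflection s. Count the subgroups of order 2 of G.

9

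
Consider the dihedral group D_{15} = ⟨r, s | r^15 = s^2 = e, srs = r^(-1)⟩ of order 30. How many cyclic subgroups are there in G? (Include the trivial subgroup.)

19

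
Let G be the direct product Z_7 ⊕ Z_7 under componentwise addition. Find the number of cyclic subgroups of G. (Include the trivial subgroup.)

9

Group the elements of G by the cyclic subgroup they generate; each cyclic subgroup of order d accounts for φ(d) elements.
Cyclic subgroups by order — order 1: 1; order 7: 8.
Total: 9.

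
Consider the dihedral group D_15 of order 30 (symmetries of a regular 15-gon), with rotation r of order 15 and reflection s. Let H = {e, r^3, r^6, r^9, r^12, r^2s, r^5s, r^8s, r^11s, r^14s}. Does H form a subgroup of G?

|H| = 10 divides |G| = 30, consistent with Lagrange.
H contains the identity, every element's inverse is in H, and H is closed under ·: it is a subgroup.

Yes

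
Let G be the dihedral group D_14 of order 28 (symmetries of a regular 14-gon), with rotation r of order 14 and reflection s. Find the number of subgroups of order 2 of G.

15

|G| = 28 and 2 | 28, so subgroups of order 2 are possible by Lagrange.
The subgroups of order 2 are: {e, r^10s}; {e, r^11s}; {e, r^12s}; {e, r^13s}; … (15 in all).
So G has 15 subgroups of order 2.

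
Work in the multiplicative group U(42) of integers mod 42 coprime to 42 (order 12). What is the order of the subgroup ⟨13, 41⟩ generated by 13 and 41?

4

|⟨13⟩| = 2 and |⟨41⟩| = 2, so |H| is a multiple of lcm(2, 2) = 2 and divides |G| = 12.
Closing under the operation: H = {1, 13, 29, 41}, so |H| = 4.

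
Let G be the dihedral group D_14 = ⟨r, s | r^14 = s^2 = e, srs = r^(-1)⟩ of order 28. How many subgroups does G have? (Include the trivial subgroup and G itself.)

28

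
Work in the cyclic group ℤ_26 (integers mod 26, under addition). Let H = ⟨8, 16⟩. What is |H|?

13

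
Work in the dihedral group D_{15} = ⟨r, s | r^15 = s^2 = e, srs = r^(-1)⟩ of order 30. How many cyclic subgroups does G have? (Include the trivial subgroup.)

Each element a generates a cyclic subgroup ⟨a⟩; distinct elements may generate the same one (a cyclic group of order d has φ(d) generators).
Cyclic subgroups by order — order 1: 1; order 2: 15; order 3: 1; order 5: 1; order 15: 1.
Total: 19.

19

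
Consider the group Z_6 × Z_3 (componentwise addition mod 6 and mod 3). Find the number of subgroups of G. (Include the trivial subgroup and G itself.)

|G| = 18, so by Lagrange every subgroup order divides 18. Divisors: 1, 2, 3, 6, 9, 18.
Subgroups by order — order 1: 1; order 2: 1; order 3: 4; order 6: 4; order 9: 1; order 18: 1.
Total: 1 + 1 + 4 + 4 + 1 + 1 = 12.

12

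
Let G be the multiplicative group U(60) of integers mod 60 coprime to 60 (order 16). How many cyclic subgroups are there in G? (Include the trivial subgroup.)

12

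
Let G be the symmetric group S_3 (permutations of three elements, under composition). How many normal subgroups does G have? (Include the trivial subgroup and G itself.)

3

G has 6 subgroups. Checking conjugation-invariance by order — order 1: 1/1 normal; order 2: 0/3 normal; order 3: 1/1 normal; order 6: 1/1 normal.
Total normal subgroups: 3.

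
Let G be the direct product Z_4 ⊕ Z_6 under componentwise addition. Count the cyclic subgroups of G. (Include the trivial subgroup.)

Each element a generates a cyclic subgroup ⟨a⟩; distinct elements may generate the same one (a cyclic group of order d has φ(d) generators).
Cyclic subgroups by order — order 1: 1; order 2: 3; order 3: 1; order 4: 2; order 6: 3; order 12: 2.
Total: 12.

12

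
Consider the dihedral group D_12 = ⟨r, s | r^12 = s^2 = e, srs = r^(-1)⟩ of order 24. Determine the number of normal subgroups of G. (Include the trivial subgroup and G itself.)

9

G has 34 subgroups. Checking conjugation-invariance by order — order 1: 1/1 normal; order 2: 1/13 normal; order 3: 1/1 normal; order 4: 1/7 normal; order 6: 1/5 normal; order 8: 0/3 normal; order 12: 3/3 normal; order 24: 1/1 normal.
Total normal subgroups: 9.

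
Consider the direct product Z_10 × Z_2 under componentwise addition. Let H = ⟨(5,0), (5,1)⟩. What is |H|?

|⟨(5,0)⟩| = 2 and |⟨(5,1)⟩| = 2, so |H| is a multiple of lcm(2, 2) = 2 and divides |G| = 20.
Closing under the operation: H = {(0,0), (0,1), (5,0), (5,1)}, so |H| = 4.

4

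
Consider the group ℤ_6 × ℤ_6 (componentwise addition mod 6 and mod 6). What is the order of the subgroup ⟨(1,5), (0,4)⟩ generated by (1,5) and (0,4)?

|⟨(1,5)⟩| = 6 and |⟨(0,4)⟩| = 3, so |H| is a multiple of lcm(6, 3) = 6 and divides |G| = 36.
Closing under the operation: H = {(0,0), (0,2), (0,4), (1,1), (1,3), (1,5), (2,0), (2,2), (2,4), (3,1), (3,3), (3,5), (4,0), (4,2), (4,4), (5,1), (5,3), (5,5)}, so |H| = 18.

18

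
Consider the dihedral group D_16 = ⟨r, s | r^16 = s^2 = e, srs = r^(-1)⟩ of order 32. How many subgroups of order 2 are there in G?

17

|G| = 32 and 2 | 32, so subgroups of order 2 are possible by Lagrange.
The subgroups of order 2 are: {e, r^10s}; {e, r^11s}; {e, r^12s}; {e, r^13s}; … (17 in all).
So G has 17 subgroups of order 2.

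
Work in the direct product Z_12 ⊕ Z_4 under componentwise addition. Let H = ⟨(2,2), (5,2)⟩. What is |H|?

24

|⟨(2,2)⟩| = 6 and |⟨(5,2)⟩| = 12, so |H| is a multiple of lcm(6, 12) = 12 and divides |G| = 48.
Closing under the operation: H = {(0,0), (0,2), (1,0), (1,2), (2,0), (2,2), (3,0), (3,2), (4,0), (4,2), (5,0), (5,2), (6,0), (6,2), (7,0), (7,2), (8,0), (8,2), (9,0), (9,2), (10,0), (10,2), (11,0), (11,2)}, so |H| = 24.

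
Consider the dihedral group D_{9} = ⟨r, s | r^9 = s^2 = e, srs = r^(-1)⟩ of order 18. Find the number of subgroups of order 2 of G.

9

|G| = 18 and 2 | 18, so subgroups of order 2 are possible by Lagrange.
The subgroups of order 2 are: {e, r^2s}; {e, r^3s}; {e, r^4s}; {e, r^5s}; … (9 in all).
So G has 9 subgroups of order 2.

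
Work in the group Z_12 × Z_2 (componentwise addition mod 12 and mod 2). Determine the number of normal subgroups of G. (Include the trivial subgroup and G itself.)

16

G is abelian, so every subgroup is normal.
G has 16 subgroups in total, hence 16 normal subgroups.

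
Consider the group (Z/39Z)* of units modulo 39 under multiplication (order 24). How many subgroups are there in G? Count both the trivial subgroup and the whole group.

|G| = 24, so by Lagrange every subgroup order divides 24. Divisors: 1, 2, 3, 4, 6, 8, 12, 24.
Subgroups by order — order 1: 1; order 2: 3; order 3: 1; order 4: 3; order 6: 3; order 8: 1; order 12: 3; order 24: 1.
Total: 1 + 3 + 1 + 3 + 3 + 1 + 3 + 1 = 16.

16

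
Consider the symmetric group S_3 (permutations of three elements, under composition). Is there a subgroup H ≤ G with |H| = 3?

3 | 6. A subgroup of order 3 is {e, (1 2 3), (1 3 2)}.

Yes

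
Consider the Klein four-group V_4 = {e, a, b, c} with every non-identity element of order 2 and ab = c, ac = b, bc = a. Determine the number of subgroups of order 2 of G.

3

|G| = 4 and 2 | 4, so subgroups of order 2 are possible by Lagrange.
The subgroups of order 2 are: {e, a}; {e, b}; {e, c}.
So G has 3 subgroups of order 2.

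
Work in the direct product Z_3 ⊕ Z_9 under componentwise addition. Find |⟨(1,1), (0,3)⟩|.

|⟨(1,1)⟩| = 9 and |⟨(0,3)⟩| = 3, so |H| is a multiple of lcm(9, 3) = 9 and divides |G| = 27.
Closing under the operation: H = {(0,0), (0,3), (0,6), (1,1), (1,4), (1,7), (2,2), (2,5), (2,8)}, so |H| = 9.

9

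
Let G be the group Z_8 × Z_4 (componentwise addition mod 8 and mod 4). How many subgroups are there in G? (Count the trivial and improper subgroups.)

|G| = 32, so by Lagrange every subgroup order divides 32. Divisors: 1, 2, 4, 8, 16, 32.
Subgroups by order — order 1: 1; order 2: 3; order 4: 7; order 8: 7; order 16: 3; order 32: 1.
Total: 1 + 3 + 7 + 7 + 3 + 1 = 22.

22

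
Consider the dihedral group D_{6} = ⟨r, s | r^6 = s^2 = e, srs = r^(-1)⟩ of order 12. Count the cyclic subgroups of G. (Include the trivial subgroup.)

A cyclic subgroup of order d is generated by each of its φ(d) elements of order d, so the cyclic subgroups of order d number (#elements of order d)/φ(d).
Cyclic subgroups by order — order 1: 1; order 2: 7; order 3: 1; order 6: 1.
Total: 10.

10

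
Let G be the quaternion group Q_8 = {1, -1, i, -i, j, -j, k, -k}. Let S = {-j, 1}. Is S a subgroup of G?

No

-j ∈ S but its inverse j ∉ S, so S is not a subgroup.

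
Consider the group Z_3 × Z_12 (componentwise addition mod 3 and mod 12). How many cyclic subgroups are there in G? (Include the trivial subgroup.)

A cyclic subgroup of order d is generated by each of its φ(d) elements of order d, so the cyclic subgroups of order d number (#elements of order d)/φ(d).
Cyclic subgroups by order — order 1: 1; order 2: 1; order 3: 4; order 4: 1; order 6: 4; order 12: 4.
Total: 15.

15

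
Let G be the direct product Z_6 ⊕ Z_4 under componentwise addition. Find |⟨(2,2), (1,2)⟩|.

|⟨(2,2)⟩| = 6 and |⟨(1,2)⟩| = 6, so |H| is a multiple of lcm(6, 6) = 6 and divides |G| = 24.
Closing under the operation: H = {(0,0), (0,2), (1,0), (1,2), (2,0), (2,2), (3,0), (3,2), (4,0), (4,2), (5,0), (5,2)}, so |H| = 12.

12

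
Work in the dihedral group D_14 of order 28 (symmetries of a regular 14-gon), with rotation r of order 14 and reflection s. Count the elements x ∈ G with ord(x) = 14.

The elements of order 14 are: r, r^3, r^5, r^9, r^11, r^13.
That's 6.

6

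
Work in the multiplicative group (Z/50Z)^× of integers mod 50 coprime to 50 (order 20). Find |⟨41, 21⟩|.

5

|⟨41⟩| = 5 and |⟨21⟩| = 5, so |H| is a multiple of lcm(5, 5) = 5 and divides |G| = 20.
Closing under the operation: H = {1, 11, 21, 31, 41}, so |H| = 5.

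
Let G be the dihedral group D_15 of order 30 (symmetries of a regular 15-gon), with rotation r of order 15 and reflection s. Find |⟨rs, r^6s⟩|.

|⟨rs⟩| = 2 and |⟨r^6s⟩| = 2, so |H| is a multiple of lcm(2, 2) = 2 and divides |G| = 30.
Closing under the operation: H = {e, r^5, r^10, rs, r^6s, r^11s}, so |H| = 6.

6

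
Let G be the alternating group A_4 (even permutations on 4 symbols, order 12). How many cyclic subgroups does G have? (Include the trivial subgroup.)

8

Group the elements of G by the cyclic subgroup they generate; each cyclic subgroup of order d accounts for φ(d) elements.
Cyclic subgroups by order — order 1: 1; order 2: 3; order 3: 4.
Total: 8.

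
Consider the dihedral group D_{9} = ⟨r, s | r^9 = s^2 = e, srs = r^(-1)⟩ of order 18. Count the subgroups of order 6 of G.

3

|G| = 18 and 6 | 18, so subgroups of order 6 are possible by Lagrange.
The subgroups of order 6 are: {e, r^3, r^6, r^2s, r^5s, r^8s}; {e, r^3, r^6, s, r^3s, r^6s}; {e, r^3, r^6, rs, r^4s, r^7s}.
So G has 3 subgroups of order 6.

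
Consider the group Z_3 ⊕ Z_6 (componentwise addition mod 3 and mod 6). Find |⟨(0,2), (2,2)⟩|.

|⟨(0,2)⟩| = 3 and |⟨(2,2)⟩| = 3, so |H| is a multiple of lcm(3, 3) = 3 and divides |G| = 18.
Closing under the operation: H = {(0,0), (0,2), (0,4), (1,0), (1,2), (1,4), (2,0), (2,2), (2,4)}, so |H| = 9.

9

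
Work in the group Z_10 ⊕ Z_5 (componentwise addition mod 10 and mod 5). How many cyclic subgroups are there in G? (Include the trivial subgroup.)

Each element a generates a cyclic subgroup ⟨a⟩; distinct elements may generate the same one (a cyclic group of order d has φ(d) generators).
Cyclic subgroups by order — order 1: 1; order 2: 1; order 5: 6; order 10: 6.
Total: 14.

14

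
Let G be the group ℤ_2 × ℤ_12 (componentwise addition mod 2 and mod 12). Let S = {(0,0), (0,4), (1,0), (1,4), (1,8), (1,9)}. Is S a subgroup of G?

No

(0,4) ∈ S but its inverse (0,8) ∉ S, so S is not a subgroup.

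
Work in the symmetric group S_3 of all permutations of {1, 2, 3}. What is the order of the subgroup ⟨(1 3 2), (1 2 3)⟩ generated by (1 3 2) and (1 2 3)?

3

|⟨(1 3 2)⟩| = 3 and |⟨(1 2 3)⟩| = 3, so |H| is a multiple of lcm(3, 3) = 3 and divides |G| = 6.
Closing under the operation: H = {e, (1 2 3), (1 3 2)}, so |H| = 3.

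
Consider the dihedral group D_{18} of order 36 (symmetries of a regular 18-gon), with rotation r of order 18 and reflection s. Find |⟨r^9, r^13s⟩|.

4

|⟨r^9⟩| = 2 and |⟨r^13s⟩| = 2, so |H| is a multiple of lcm(2, 2) = 2 and divides |G| = 36.
Closing under the operation: H = {e, r^9, r^4s, r^13s}, so |H| = 4.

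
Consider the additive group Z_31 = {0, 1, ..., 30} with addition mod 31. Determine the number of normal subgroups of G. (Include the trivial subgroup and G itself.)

2

G is abelian, so every subgroup is normal.
G has 2 subgroups in total, hence 2 normal subgroups.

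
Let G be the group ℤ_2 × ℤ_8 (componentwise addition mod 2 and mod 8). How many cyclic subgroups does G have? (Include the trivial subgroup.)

Each element a generates a cyclic subgroup ⟨a⟩; distinct elements may generate the same one (a cyclic group of order d has φ(d) generators).
Cyclic subgroups by order — order 1: 1; order 2: 3; order 4: 2; order 8: 2.
Total: 8.

8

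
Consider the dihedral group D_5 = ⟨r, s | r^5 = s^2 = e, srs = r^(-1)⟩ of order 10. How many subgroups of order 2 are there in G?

5

|G| = 10 and 2 | 10, so subgroups of order 2 are possible by Lagrange.
The subgroups of order 2 are: {e, r^2s}; {e, r^3s}; {e, r^4s}; {e, rs}; … (5 in all).
So G has 5 subgroups of order 2.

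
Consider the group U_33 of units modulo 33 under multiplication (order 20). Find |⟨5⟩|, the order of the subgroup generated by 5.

Compute successive powers of 5 mod 33: 5, 25, 26, 31, 23, 16, 14, 4, …; 5^10 ≡ 1 (mod 33).
So |⟨5⟩| = 10.

10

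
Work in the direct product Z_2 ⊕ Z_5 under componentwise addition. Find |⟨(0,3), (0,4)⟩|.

5

|⟨(0,3)⟩| = 5 and |⟨(0,4)⟩| = 5, so |H| is a multiple of lcm(5, 5) = 5 and divides |G| = 10.
Closing under the operation: H = {(0,0), (0,1), (0,2), (0,3), (0,4)}, so |H| = 5.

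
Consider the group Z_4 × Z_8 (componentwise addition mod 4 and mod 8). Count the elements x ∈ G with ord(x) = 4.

12

An element (a,b) has order lcm(ord(a), ord(b)); count pairs with lcm equal to 4.
Enumerating gives 12 such elements.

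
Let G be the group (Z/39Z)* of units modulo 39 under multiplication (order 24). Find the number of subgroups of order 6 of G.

3

|G| = 24 and 6 | 24, so subgroups of order 6 are possible by Lagrange.
The subgroups of order 6 are: {1, 4, 10, 16, 22, 25}; {1, 14, 16, 22, 29, 35}; {1, 16, 17, 22, 23, 38}.
So G has 3 subgroups of order 6.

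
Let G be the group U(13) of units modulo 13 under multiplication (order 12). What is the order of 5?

Compute successive powers of 5 mod 13: 5, 12, 8, 1; 5^4 ≡ 1 (mod 13).
So |⟨5⟩| = 4.

4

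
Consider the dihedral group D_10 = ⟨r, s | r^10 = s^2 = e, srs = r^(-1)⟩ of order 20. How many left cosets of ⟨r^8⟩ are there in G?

4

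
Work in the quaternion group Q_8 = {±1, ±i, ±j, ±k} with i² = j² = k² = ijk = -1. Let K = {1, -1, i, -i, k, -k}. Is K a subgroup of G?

|K| = 6 does not divide |G| = 8, so by Lagrange K is not a subgroup.

No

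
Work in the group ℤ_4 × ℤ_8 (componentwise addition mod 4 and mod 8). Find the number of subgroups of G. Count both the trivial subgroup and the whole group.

|G| = 32, so by Lagrange every subgroup order divides 32. Divisors: 1, 2, 4, 8, 16, 32.
Subgroups by order — order 1: 1; order 2: 3; order 4: 7; order 8: 7; order 16: 3; order 32: 1.
Total: 1 + 3 + 7 + 7 + 3 + 1 = 22.

22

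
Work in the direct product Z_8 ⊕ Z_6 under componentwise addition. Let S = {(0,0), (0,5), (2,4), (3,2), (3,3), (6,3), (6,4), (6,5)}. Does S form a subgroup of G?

No

(2,4) ∈ S but its inverse (6,2) ∉ S, so S is not a subgroup.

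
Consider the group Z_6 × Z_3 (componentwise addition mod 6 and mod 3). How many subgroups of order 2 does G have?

1

|G| = 18 and 2 | 18, so subgroups of order 2 are possible by Lagrange.
The subgroups of order 2 are: {(0,0), (3,0)}.
So G has 1 subgroup of order 2.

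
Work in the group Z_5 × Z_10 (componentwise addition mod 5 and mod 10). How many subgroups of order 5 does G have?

6

|G| = 50 and 5 | 50, so subgroups of order 5 are possible by Lagrange.
The subgroups of order 5 are: {(0,0), (0,2), (0,4), (0,6), (0,8)}; {(0,0), (1,0), (2,0), (3,0), (4,0)}; {(0,0), (1,2), (2,4), (3,6), (4,8)}; {(0,0), (1,4), (2,8), (3,2), (4,6)}; … (6 in all).
So G has 6 subgroups of order 5.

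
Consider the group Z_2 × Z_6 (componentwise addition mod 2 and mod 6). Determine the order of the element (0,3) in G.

The order of (0,3) in Z_2 × Z_6 is lcm(ord(0) in Z_2, ord(3) in Z_6).
ord(0) = 1 and ord(3) = 2, so |⟨(0,3)⟩| = lcm(1, 2) = 2.

2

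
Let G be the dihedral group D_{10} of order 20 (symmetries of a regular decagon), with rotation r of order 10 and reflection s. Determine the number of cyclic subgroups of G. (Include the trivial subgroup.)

A cyclic subgroup of order d is generated by each of its φ(d) elements of order d, so the cyclic subgroups of order d number (#elements of order d)/φ(d).
Cyclic subgroups by order — order 1: 1; order 2: 11; order 5: 1; order 10: 1.
Total: 14.

14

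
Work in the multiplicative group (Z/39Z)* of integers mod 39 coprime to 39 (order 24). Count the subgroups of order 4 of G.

3

|G| = 24 and 4 | 24, so subgroups of order 4 are possible by Lagrange.
The subgroups of order 4 are: {1, 14, 25, 38}; {1, 25, 31, 34}; {1, 5, 8, 25}.
So G has 3 subgroups of order 4.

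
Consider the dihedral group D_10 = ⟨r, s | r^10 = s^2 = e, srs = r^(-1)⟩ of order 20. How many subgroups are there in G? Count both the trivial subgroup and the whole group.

22

|G| = 20, so by Lagrange every subgroup order divides 20. Divisors: 1, 2, 4, 5, 10, 20.
Subgroups by order — order 1: 1; order 2: 11; order 4: 5; order 5: 1; order 10: 3; order 20: 1.
Total: 1 + 11 + 5 + 1 + 3 + 1 = 22.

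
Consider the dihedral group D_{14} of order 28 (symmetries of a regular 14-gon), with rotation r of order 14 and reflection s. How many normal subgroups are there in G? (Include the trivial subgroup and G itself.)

G has 28 subgroups. Checking conjugation-invariance by order — order 1: 1/1 normal; order 2: 1/15 normal; order 4: 0/7 normal; order 7: 1/1 normal; order 14: 3/3 normal; order 28: 1/1 normal.
Total normal subgroups: 7.

7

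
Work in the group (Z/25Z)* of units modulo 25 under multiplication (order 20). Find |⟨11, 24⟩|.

10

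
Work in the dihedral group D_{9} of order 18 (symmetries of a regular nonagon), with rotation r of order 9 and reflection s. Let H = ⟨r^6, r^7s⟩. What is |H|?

6

|⟨r^6⟩| = 3 and |⟨r^7s⟩| = 2, so |H| is a multiple of lcm(3, 2) = 6 and divides |G| = 18.
Closing under the operation: H = {e, r^3, r^6, rs, r^4s, r^7s}, so |H| = 6.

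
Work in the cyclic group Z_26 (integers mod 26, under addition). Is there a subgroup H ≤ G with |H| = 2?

2 | 26. A subgroup of order 2 is {0, 13}.

Yes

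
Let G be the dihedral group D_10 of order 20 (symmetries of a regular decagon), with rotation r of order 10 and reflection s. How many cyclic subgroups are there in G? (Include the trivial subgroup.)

14

Group the elements of G by the cyclic subgroup they generate; each cyclic subgroup of order d accounts for φ(d) elements.
Cyclic subgroups by order — order 1: 1; order 2: 11; order 5: 1; order 10: 1.
Total: 14.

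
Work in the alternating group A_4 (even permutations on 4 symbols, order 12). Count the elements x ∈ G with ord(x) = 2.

3

The elements of order 2 are: (1 2)(3 4), (1 3)(2 4), (1 4)(2 3).
That's 3.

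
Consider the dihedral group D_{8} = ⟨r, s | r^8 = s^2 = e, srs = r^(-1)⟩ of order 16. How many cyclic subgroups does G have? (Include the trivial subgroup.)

12

A cyclic subgroup of order d is generated by each of its φ(d) elements of order d, so the cyclic subgroups of order d number (#elements of order d)/φ(d).
Cyclic subgroups by order — order 1: 1; order 2: 9; order 4: 1; order 8: 1.
Total: 12.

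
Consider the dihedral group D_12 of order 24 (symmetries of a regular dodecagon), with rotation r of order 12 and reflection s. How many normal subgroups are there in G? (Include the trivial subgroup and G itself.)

G has 34 subgroups. Checking conjugation-invariance by order — order 1: 1/1 normal; order 2: 1/13 normal; order 3: 1/1 normal; order 4: 1/7 normal; order 6: 1/5 normal; order 8: 0/3 normal; order 12: 3/3 normal; order 24: 1/1 normal.
Total normal subgroups: 9.

9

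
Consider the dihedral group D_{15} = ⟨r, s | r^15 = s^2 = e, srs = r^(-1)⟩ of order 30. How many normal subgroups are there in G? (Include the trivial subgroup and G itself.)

5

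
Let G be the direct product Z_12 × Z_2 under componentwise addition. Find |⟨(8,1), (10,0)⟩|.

12

|⟨(8,1)⟩| = 6 and |⟨(10,0)⟩| = 6, so |H| is a multiple of lcm(6, 6) = 6 and divides |G| = 24.
Closing under the operation: H = {(0,0), (0,1), (2,0), (2,1), (4,0), (4,1), (6,0), (6,1), (8,0), (8,1), (10,0), (10,1)}, so |H| = 12.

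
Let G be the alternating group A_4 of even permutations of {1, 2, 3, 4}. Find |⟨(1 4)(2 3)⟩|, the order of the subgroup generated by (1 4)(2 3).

Computing powers of (1 4)(2 3): the smallest k with ((1 4)(2 3))^k = e is k = 2.

2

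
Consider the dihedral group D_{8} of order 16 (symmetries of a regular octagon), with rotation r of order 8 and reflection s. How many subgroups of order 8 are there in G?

|G| = 16 and 8 | 16, so subgroups of order 8 are possible by Lagrange.
The subgroups of order 8 are: {e, r, r^2, r^3, r^4, r^5, r^6, r^7}; {e, r^2, r^4, r^6, s, r^2s, r^4s, r^6s}; {e, r^2, r^4, r^6, rs, r^3s, r^5s, r^7s}.
So G has 3 subgroups of order 8.

3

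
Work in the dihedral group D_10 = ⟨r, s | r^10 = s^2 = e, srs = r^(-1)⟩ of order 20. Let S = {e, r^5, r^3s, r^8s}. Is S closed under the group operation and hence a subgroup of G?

Yes

|S| = 4 divides |G| = 20, consistent with Lagrange.
S contains the identity, every element's inverse is in S, and S is closed under ·: it is a subgroup.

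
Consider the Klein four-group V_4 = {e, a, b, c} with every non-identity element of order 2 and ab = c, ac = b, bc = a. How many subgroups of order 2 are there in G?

|G| = 4 and 2 | 4, so subgroups of order 2 are possible by Lagrange.
The subgroups of order 2 are: {e, a}; {e, b}; {e, c}.
So G has 3 subgroups of order 2.

3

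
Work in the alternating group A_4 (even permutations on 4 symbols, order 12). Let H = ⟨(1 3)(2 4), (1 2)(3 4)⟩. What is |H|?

4

|⟨(1 3)(2 4)⟩| = 2 and |⟨(1 2)(3 4)⟩| = 2, so |H| is a multiple of lcm(2, 2) = 2 and divides |G| = 12.
Closing under the operation: H = {e, (1 2)(3 4), (1 3)(2 4), (1 4)(2 3)}, so |H| = 4.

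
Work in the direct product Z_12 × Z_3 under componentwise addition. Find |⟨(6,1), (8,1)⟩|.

18

|⟨(6,1)⟩| = 6 and |⟨(8,1)⟩| = 3, so |H| is a multiple of lcm(6, 3) = 6 and divides |G| = 36.
Closing under the operation: H = {(0,0), (0,1), (0,2), (2,0), (2,1), (2,2), (4,0), (4,1), (4,2), (6,0), (6,1), (6,2), (8,0), (8,1), (8,2), (10,0), (10,1), (10,2)}, so |H| = 18.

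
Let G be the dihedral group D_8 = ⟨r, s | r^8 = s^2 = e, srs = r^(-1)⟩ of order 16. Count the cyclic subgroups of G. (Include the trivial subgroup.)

Each element a generates a cyclic subgroup ⟨a⟩; distinct elements may generate the same one (a cyclic group of order d has φ(d) generators).
Cyclic subgroups by order — order 1: 1; order 2: 9; order 4: 1; order 8: 1.
Total: 12.

12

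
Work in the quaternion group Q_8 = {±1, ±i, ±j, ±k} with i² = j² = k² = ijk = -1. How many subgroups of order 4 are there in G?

3

|G| = 8 and 4 | 8, so subgroups of order 4 are possible by Lagrange.
The subgroups of order 4 are: {1, -1, i, -i}; {1, -1, j, -j}; {1, -1, k, -k}.
So G has 3 subgroups of order 4.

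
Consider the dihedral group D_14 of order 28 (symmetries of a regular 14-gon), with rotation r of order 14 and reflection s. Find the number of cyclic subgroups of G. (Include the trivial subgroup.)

18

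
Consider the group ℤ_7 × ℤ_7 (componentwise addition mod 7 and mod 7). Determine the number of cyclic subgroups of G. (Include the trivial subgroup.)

9

A cyclic subgroup of order d is generated by each of its φ(d) elements of order d, so the cyclic subgroups of order d number (#elements of order d)/φ(d).
Cyclic subgroups by order — order 1: 1; order 7: 8.
Total: 9.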